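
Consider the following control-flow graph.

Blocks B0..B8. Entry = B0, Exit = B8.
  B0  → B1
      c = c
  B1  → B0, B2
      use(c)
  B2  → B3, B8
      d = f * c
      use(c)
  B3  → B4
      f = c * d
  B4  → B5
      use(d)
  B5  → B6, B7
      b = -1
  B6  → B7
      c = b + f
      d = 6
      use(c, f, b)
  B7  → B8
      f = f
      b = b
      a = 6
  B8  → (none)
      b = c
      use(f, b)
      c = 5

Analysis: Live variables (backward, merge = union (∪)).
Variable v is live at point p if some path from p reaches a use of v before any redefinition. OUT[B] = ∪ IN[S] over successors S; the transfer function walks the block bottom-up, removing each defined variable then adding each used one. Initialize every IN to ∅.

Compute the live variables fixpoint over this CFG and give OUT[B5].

Answer: {b, c, f}

Working:
Fixpoint table:
  B0:   IN={c, f}   OUT={c, f}
  B1:   IN={c, f}   OUT={c, f}
  B2:   IN={c, f}   OUT={c, d, f}
  B3:   IN={c, d}   OUT={c, d, f}
  B4:   IN={c, d, f}   OUT={c, f}
  B5:   IN={c, f}   OUT={b, c, f}
  B6:   IN={b, f}   OUT={b, c, f}
  B7:   IN={b, c, f}   OUT={c, f}
  B8:   IN={c, f}   OUT={}

Merge at B5: OUT[B5] = IN[B6] ⊔ IN[B7] = {b, c, f}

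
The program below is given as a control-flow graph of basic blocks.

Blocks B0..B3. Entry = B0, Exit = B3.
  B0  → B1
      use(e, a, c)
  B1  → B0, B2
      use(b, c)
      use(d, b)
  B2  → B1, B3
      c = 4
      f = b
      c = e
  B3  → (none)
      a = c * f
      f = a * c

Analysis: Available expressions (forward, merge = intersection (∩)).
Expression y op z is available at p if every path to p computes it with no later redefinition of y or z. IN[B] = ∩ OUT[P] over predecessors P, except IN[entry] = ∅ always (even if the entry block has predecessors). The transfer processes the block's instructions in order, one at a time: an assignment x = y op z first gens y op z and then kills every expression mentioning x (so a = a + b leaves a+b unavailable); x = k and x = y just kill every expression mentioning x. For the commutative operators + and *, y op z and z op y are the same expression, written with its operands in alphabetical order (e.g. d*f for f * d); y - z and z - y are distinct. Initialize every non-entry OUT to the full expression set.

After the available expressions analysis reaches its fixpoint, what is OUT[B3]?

Converged values:
  B0:  IN={}  OUT={}
  B1:  IN={}  OUT={}
  B2:  IN={}  OUT={}
  B3:  IN={}  OUT={a*c}

Merge at B3: IN[B3] = OUT[B2] = {}
Applying B3's transfer function to that IN value gives OUT[B3] (row B3 above).

Answer: {a*c}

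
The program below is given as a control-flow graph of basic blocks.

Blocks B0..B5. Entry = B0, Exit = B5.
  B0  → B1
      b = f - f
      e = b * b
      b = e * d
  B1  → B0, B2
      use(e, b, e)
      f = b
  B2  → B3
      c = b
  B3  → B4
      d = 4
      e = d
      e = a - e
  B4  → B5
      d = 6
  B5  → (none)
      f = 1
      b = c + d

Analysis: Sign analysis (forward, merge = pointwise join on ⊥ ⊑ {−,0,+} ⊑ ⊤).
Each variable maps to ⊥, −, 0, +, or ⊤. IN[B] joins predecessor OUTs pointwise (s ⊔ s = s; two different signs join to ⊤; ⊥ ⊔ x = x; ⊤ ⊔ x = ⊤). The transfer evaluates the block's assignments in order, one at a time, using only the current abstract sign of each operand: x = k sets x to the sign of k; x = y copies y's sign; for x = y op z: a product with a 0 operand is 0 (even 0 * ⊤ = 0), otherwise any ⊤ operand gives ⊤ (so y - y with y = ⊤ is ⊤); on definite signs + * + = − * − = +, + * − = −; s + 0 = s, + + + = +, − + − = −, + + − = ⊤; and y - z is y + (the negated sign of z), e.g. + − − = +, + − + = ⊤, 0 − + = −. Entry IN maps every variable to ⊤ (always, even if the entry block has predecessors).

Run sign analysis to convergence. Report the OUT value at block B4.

Answer: {a: ⊤, b: ⊤, c: ⊤, d: +, e: ⊤, f: ⊤}

Derivation:
Fixpoint table:
  B0: | IN=(all ⊤) | OUT=(all ⊤)
  B1: | IN=(all ⊤) | OUT=(all ⊤)
  B2: | IN=(all ⊤) | OUT=(all ⊤)
  B3: | IN=(all ⊤) | OUT={d:+; rest ⊤}
  B4: | IN={d:+; rest ⊤} | OUT={d:+; rest ⊤}
  B5: | IN={d:+; rest ⊤} | OUT={d:+, f:+; rest ⊤}

Merge at B4: IN[B4] = OUT[B3] = {a: ⊤, b: ⊤, c: ⊤, d: +, e: ⊤, f: ⊤}
Applying B4's transfer function to that IN value gives OUT[B4] (row B4 above).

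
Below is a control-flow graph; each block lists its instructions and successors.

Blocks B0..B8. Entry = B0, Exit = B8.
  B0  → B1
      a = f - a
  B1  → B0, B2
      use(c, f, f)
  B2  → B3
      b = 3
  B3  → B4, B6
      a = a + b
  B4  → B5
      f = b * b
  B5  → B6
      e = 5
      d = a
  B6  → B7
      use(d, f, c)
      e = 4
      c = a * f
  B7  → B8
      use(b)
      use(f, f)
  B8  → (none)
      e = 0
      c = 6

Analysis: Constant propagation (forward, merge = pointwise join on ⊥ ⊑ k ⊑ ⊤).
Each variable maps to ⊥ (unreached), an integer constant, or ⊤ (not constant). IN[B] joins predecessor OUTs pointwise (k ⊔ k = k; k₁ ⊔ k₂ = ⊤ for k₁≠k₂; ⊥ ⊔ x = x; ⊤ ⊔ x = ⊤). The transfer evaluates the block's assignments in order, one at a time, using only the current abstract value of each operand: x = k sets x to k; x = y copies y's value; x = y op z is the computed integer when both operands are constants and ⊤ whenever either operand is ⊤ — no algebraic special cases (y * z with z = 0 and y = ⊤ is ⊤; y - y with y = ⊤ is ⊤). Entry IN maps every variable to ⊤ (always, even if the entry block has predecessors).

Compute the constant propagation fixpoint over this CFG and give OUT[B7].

Answer: {a: ⊤, b: 3, c: ⊤, d: ⊤, e: 4, f: ⊤}

Trace:
Per-block solution:
  B0:   IN=(all ⊤)   OUT=(all ⊤)
  B1:   IN=(all ⊤)   OUT=(all ⊤)
  B2:   IN=(all ⊤)   OUT={b:3; rest ⊤}
  B3:   IN={b:3; rest ⊤}   OUT={b:3; rest ⊤}
  B4:   IN={b:3; rest ⊤}   OUT={b:3, f:9; rest ⊤}
  B5:   IN={b:3, f:9; rest ⊤}   OUT={b:3, e:5, f:9; rest ⊤}
  B6:   IN={b:3; rest ⊤}   OUT={b:3, e:4; rest ⊤}
  B7:   IN={b:3, e:4; rest ⊤}   OUT={b:3, e:4; rest ⊤}
  B8:   IN={b:3, e:4; rest ⊤}   OUT={b:3, c:6, e:0; rest ⊤}

Merge at B7: IN[B7] = OUT[B6] = {a: ⊤, b: 3, c: ⊤, d: ⊤, e: 4, f: ⊤}
Applying B7's transfer function to that IN value gives OUT[B7] (row B7 above).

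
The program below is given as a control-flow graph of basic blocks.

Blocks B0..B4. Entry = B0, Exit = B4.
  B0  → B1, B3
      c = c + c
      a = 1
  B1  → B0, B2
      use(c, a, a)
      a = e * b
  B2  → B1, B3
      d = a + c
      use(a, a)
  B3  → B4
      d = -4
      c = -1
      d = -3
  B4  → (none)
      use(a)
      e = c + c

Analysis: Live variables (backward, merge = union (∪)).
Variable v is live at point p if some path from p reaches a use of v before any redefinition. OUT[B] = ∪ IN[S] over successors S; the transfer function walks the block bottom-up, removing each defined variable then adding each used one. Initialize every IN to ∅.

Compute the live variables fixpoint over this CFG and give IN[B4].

Converged values:
  B0:   IN={b, c, e}   OUT={a, b, c, e}
  B1:   IN={a, b, c, e}   OUT={a, b, c, e}
  B2:   IN={a, b, c, e}   OUT={a, b, c, e}
  B3:   IN={a}   OUT={a, c}
  B4:   IN={a, c}   OUT={}

B4 is the boundary node: OUT[B4] = {}
Applying B4's transfer function to that OUT value gives IN[B4] (row B4 above).

Answer: {a, c}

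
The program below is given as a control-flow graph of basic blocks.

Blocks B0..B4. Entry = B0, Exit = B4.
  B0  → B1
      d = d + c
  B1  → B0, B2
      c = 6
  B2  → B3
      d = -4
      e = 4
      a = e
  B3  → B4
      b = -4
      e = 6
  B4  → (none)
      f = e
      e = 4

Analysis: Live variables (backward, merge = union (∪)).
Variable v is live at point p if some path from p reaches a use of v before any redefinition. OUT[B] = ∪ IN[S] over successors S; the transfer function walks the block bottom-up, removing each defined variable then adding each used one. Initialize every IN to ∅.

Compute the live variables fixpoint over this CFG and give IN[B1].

Answer: {d}

Trace:
Converged values:
  B0:   IN={c, d}   OUT={d}
  B1:   IN={d}   OUT={c, d}
  B2:   IN={}   OUT={}
  B3:   IN={}   OUT={e}
  B4:   IN={e}   OUT={}

Merge at B1: OUT[B1] = IN[B0] ⊔ IN[B2] = {c, d}
Applying B1's transfer function to that OUT value gives IN[B1] (row B1 above).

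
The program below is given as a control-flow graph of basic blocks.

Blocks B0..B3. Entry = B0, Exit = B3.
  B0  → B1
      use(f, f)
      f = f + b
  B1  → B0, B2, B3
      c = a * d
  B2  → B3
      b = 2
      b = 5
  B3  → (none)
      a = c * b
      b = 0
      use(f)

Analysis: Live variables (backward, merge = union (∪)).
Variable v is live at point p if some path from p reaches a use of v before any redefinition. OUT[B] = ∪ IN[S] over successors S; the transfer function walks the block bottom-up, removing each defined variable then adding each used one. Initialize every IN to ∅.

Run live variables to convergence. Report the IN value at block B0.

Answer: {a, b, d, f}

Derivation:
Converged values:
  B0:   IN={a, b, d, f}   OUT={a, b, d, f}
  B1:   IN={a, b, d, f}   OUT={a, b, c, d, f}
  B2:   IN={c, f}   OUT={b, c, f}
  B3:   IN={b, c, f}   OUT={}

Merge at B0: OUT[B0] = IN[B1] = {a, b, d, f}
Applying B0's transfer function to that OUT value gives IN[B0] (row B0 above).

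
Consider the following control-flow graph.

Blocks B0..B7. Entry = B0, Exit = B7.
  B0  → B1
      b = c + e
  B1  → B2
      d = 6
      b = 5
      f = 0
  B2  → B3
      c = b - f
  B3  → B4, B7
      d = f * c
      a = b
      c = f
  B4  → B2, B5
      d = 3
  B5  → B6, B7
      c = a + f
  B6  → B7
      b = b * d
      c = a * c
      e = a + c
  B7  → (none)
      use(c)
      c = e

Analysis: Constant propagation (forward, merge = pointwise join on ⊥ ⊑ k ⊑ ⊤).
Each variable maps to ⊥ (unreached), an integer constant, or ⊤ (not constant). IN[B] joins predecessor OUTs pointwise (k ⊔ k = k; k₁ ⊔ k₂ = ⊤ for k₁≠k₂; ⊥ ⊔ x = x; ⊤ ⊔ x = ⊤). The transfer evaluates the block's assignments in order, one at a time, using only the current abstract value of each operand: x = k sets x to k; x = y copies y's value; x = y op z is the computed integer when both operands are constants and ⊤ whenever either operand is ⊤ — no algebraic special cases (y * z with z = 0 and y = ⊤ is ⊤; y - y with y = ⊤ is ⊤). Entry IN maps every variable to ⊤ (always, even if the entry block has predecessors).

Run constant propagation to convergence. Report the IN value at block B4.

Converged values:
  B0:  IN=(all ⊤)  OUT=(all ⊤)
  B1:  IN=(all ⊤)  OUT={b:5, d:6, f:0; rest ⊤}
  B2:  IN={b:5, f:0; rest ⊤}  OUT={b:5, c:5, f:0; rest ⊤}
  B3:  IN={b:5, c:5, f:0; rest ⊤}  OUT={a:5, b:5, c:0, d:0, f:0; rest ⊤}
  B4:  IN={a:5, b:5, c:0, d:0, f:0; rest ⊤}  OUT={a:5, b:5, c:0, d:3, f:0; rest ⊤}
  B5:  IN={a:5, b:5, c:0, d:3, f:0; rest ⊤}  OUT={a:5, b:5, c:5, d:3, f:0; rest ⊤}
  B6:  IN={a:5, b:5, c:5, d:3, f:0; rest ⊤}  OUT={a:5, b:15, c:25, d:3, e:30, f:0; rest ⊤}
  B7:  IN={a:5, f:0; rest ⊤}  OUT={a:5, f:0; rest ⊤}

Merge at B4: IN[B4] = OUT[B3] = {a: 5, b: 5, c: 0, d: 0, e: ⊤, f: 0}

Answer: {a: 5, b: 5, c: 0, d: 0, e: ⊤, f: 0}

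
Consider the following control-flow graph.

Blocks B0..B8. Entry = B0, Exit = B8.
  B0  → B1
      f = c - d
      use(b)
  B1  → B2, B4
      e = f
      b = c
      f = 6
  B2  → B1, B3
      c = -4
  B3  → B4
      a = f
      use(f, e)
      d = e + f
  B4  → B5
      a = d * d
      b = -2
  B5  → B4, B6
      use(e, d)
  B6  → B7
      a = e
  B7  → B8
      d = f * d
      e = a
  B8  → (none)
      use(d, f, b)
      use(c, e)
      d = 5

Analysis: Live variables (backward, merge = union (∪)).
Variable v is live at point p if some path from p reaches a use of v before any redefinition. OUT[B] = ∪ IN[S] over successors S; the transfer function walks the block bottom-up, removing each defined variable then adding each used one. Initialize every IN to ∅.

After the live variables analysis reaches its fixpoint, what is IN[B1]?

Converged values:
  B0: | IN={b, c, d} | OUT={c, d, f}
  B1: | IN={c, d, f} | OUT={c, d, e, f}
  B2: | IN={d, e, f} | OUT={c, d, e, f}
  B3: | IN={c, e, f} | OUT={c, d, e, f}
  B4: | IN={c, d, e, f} | OUT={b, c, d, e, f}
  B5: | IN={b, c, d, e, f} | OUT={b, c, d, e, f}
  B6: | IN={b, c, d, e, f} | OUT={a, b, c, d, f}
  B7: | IN={a, b, c, d, f} | OUT={b, c, d, e, f}
  B8: | IN={b, c, d, e, f} | OUT={}

Merge at B1: OUT[B1] = IN[B2] ⊔ IN[B4] = {c, d, e, f}
Applying B1's transfer function to that OUT value gives IN[B1] (row B1 above).

Answer: {c, d, f}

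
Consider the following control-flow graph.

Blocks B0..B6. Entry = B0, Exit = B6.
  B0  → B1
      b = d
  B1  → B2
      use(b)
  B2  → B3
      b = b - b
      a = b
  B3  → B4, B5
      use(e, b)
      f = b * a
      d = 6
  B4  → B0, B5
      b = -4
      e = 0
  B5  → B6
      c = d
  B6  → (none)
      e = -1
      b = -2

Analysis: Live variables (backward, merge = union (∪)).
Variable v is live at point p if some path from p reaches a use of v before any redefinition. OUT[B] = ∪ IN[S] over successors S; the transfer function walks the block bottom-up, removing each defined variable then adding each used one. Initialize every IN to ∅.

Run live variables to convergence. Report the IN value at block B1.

Answer: {b, e}

Working:
Fixpoint table:
  B0: | IN={d, e} | OUT={b, e}
  B1: | IN={b, e} | OUT={b, e}
  B2: | IN={b, e} | OUT={a, b, e}
  B3: | IN={a, b, e} | OUT={d}
  B4: | IN={d} | OUT={d, e}
  B5: | IN={d} | OUT={}
  B6: | IN={} | OUT={}

Merge at B1: OUT[B1] = IN[B2] = {b, e}
Applying B1's transfer function to that OUT value gives IN[B1] (row B1 above).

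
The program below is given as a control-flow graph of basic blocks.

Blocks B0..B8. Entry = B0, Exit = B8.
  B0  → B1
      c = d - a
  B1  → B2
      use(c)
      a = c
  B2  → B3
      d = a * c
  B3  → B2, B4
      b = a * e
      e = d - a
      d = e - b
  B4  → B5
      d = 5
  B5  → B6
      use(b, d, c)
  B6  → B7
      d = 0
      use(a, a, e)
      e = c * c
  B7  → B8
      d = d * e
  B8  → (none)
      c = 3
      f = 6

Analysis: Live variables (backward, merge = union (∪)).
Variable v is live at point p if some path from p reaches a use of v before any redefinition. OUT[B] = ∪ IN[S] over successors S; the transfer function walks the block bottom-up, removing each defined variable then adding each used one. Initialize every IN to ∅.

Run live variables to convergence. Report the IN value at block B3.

Converged values:
  B0:  IN={a, d, e}  OUT={c, e}
  B1:  IN={c, e}  OUT={a, c, e}
  B2:  IN={a, c, e}  OUT={a, c, d, e}
  B3:  IN={a, c, d, e}  OUT={a, b, c, e}
  B4:  IN={a, b, c, e}  OUT={a, b, c, d, e}
  B5:  IN={a, b, c, d, e}  OUT={a, c, e}
  B6:  IN={a, c, e}  OUT={d, e}
  B7:  IN={d, e}  OUT={}
  B8:  IN={}  OUT={}

Merge at B3: OUT[B3] = IN[B2] ⊔ IN[B4] = {a, b, c, e}
Applying B3's transfer function to that OUT value gives IN[B3] (row B3 above).

Answer: {a, c, d, e}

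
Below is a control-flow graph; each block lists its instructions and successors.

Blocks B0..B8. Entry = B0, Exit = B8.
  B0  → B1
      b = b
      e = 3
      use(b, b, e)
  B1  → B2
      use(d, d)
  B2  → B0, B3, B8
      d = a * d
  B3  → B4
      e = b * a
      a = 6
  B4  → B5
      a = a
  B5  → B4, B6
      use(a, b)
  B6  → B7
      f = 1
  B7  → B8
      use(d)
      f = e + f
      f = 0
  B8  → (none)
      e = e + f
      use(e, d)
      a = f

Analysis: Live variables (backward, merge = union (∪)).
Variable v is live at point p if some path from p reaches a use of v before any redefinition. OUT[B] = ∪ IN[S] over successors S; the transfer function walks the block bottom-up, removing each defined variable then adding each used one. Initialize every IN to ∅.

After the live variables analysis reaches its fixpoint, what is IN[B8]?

Per-block solution:
  B0: | IN={a, b, d, f} | OUT={a, b, d, e, f}
  B1: | IN={a, b, d, e, f} | OUT={a, b, d, e, f}
  B2: | IN={a, b, d, e, f} | OUT={a, b, d, e, f}
  B3: | IN={a, b, d} | OUT={a, b, d, e}
  B4: | IN={a, b, d, e} | OUT={a, b, d, e}
  B5: | IN={a, b, d, e} | OUT={a, b, d, e}
  B6: | IN={d, e} | OUT={d, e, f}
  B7: | IN={d, e, f} | OUT={d, e, f}
  B8: | IN={d, e, f} | OUT={}

B8 is the boundary node: OUT[B8] = {}
Applying B8's transfer function to that OUT value gives IN[B8] (row B8 above).

Answer: {d, e, f}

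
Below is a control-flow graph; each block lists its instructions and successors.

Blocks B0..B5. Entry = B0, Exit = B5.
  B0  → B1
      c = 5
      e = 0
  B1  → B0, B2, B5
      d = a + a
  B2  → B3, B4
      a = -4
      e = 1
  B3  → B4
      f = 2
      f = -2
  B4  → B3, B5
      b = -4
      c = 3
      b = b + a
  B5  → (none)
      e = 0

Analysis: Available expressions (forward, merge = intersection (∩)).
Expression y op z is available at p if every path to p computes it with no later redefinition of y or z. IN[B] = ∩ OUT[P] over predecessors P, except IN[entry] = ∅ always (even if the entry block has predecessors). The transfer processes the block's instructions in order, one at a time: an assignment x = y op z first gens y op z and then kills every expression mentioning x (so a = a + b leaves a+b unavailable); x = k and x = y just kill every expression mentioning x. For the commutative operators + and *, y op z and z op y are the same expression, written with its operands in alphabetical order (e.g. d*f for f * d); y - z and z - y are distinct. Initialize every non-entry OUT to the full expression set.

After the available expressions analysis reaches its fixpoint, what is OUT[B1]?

Answer: {a+a}

Working:
Per-block solution:
  B0:   IN={}   OUT={}
  B1:   IN={}   OUT={a+a}
  B2:   IN={a+a}   OUT={}
  B3:   IN={}   OUT={}
  B4:   IN={}   OUT={}
  B5:   IN={}   OUT={}

Merge at B1: IN[B1] = OUT[B0] = {}
Applying B1's transfer function to that IN value gives OUT[B1] (row B1 above).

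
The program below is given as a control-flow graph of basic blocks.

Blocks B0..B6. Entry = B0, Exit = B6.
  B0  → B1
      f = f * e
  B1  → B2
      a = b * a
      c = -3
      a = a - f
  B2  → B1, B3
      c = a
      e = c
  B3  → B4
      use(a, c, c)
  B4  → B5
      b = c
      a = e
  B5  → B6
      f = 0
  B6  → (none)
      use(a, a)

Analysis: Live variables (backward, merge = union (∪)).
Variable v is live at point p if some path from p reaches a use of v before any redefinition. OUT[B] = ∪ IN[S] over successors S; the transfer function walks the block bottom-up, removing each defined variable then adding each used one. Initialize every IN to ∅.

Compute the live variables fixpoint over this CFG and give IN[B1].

Answer: {a, b, f}

Working:
Per-block solution:
  B0:   IN={a, b, e, f}   OUT={a, b, f}
  B1:   IN={a, b, f}   OUT={a, b, f}
  B2:   IN={a, b, f}   OUT={a, b, c, e, f}
  B3:   IN={a, c, e}   OUT={c, e}
  B4:   IN={c, e}   OUT={a}
  B5:   IN={a}   OUT={a}
  B6:   IN={a}   OUT={}

Merge at B1: OUT[B1] = IN[B2] = {a, b, f}
Applying B1's transfer function to that OUT value gives IN[B1] (row B1 above).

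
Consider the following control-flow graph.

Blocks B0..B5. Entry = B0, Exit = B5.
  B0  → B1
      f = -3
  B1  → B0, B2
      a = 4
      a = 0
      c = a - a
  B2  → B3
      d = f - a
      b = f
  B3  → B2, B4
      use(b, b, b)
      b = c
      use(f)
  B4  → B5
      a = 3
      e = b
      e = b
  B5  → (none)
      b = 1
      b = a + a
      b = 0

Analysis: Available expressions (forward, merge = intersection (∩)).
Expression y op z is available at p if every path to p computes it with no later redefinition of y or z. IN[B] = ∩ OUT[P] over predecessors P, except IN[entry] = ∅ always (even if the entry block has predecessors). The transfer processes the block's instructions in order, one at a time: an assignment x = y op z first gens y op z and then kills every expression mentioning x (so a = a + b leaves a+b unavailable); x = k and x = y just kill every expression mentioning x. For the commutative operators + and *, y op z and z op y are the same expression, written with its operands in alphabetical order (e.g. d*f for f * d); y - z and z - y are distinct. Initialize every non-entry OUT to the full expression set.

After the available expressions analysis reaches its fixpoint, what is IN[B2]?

Answer: {a-a}

Trace:
Per-block solution:
  B0:   IN={}   OUT={}
  B1:   IN={}   OUT={a-a}
  B2:   IN={a-a}   OUT={a-a, f-a}
  B3:   IN={a-a, f-a}   OUT={a-a, f-a}
  B4:   IN={a-a, f-a}   OUT={}
  B5:   IN={}   OUT={a+a}

Merge at B2: IN[B2] = OUT[B1] ∩ OUT[B3] = {a-a}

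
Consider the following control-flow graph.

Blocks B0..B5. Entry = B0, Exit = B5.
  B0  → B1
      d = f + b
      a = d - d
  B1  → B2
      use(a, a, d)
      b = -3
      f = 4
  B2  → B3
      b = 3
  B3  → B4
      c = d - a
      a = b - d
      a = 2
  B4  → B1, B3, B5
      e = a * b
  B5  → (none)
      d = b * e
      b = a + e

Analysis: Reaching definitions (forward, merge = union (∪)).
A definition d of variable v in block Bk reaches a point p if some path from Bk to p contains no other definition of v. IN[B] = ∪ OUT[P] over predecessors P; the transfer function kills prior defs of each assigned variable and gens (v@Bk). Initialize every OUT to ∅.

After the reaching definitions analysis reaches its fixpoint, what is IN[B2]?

Answer: {a@B0, a@B3, b@B1, c@B3, d@B0, e@B4, f@B1}

Derivation:
Per-block solution:
  B0: | IN={} | OUT={a@B0, d@B0}
  B1: | IN={a@B0, a@B3, b@B2, c@B3, d@B0, e@B4, f@B1} | OUT={a@B0, a@B3, b@B1, c@B3, d@B0, e@B4, f@B1}
  B2: | IN={a@B0, a@B3, b@B1, c@B3, d@B0, e@B4, f@B1} | OUT={a@B0, a@B3, b@B2, c@B3, d@B0, e@B4, f@B1}
  B3: | IN={a@B0, a@B3, b@B2, c@B3, d@B0, e@B4, f@B1} | OUT={a@B3, b@B2, c@B3, d@B0, e@B4, f@B1}
  B4: | IN={a@B3, b@B2, c@B3, d@B0, e@B4, f@B1} | OUT={a@B3, b@B2, c@B3, d@B0, e@B4, f@B1}
  B5: | IN={a@B3, b@B2, c@B3, d@B0, e@B4, f@B1} | OUT={a@B3, b@B5, c@B3, d@B5, e@B4, f@B1}

Merge at B2: IN[B2] = OUT[B1] = {a@B0, a@B3, b@B1, c@B3, d@B0, e@B4, f@B1}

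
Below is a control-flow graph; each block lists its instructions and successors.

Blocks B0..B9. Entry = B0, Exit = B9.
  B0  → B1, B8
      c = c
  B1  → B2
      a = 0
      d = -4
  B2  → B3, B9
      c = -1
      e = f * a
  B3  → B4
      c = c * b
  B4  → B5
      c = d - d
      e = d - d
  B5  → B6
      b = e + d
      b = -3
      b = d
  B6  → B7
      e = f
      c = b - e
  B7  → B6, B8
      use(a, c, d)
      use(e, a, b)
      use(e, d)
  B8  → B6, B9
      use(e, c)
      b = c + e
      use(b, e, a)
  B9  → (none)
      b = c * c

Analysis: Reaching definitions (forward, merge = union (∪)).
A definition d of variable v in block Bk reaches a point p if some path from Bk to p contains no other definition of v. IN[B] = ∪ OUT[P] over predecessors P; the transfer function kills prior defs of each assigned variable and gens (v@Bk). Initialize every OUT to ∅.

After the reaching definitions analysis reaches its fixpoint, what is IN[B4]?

Converged values:
  B0:   IN={}   OUT={c@B0}
  B1:   IN={c@B0}   OUT={a@B1, c@B0, d@B1}
  B2:   IN={a@B1, c@B0, d@B1}   OUT={a@B1, c@B2, d@B1, e@B2}
  B3:   IN={a@B1, c@B2, d@B1, e@B2}   OUT={a@B1, c@B3, d@B1, e@B2}
  B4:   IN={a@B1, c@B3, d@B1, e@B2}   OUT={a@B1, c@B4, d@B1, e@B4}
  B5:   IN={a@B1, c@B4, d@B1, e@B4}   OUT={a@B1, b@B5, c@B4, d@B1, e@B4}
  B6:   IN={a@B1, b@B5, b@B8, c@B0, c@B4, c@B6, d@B1, e@B4, e@B6}   OUT={a@B1, b@B5, b@B8, c@B6, d@B1, e@B6}
  B7:   IN={a@B1, b@B5, b@B8, c@B6, d@B1, e@B6}   OUT={a@B1, b@B5, b@B8, c@B6, d@B1, e@B6}
  B8:   IN={a@B1, b@B5, b@B8, c@B0, c@B6, d@B1, e@B6}   OUT={a@B1, b@B8, c@B0, c@B6, d@B1, e@B6}
  B9:   IN={a@B1, b@B8, c@B0, c@B2, c@B6, d@B1, e@B2, e@B6}   OUT={a@B1, b@B9, c@B0, c@B2, c@B6, d@B1, e@B2, e@B6}

Merge at B4: IN[B4] = OUT[B3] = {a@B1, c@B3, d@B1, e@B2}

Answer: {a@B1, c@B3, d@B1, e@B2}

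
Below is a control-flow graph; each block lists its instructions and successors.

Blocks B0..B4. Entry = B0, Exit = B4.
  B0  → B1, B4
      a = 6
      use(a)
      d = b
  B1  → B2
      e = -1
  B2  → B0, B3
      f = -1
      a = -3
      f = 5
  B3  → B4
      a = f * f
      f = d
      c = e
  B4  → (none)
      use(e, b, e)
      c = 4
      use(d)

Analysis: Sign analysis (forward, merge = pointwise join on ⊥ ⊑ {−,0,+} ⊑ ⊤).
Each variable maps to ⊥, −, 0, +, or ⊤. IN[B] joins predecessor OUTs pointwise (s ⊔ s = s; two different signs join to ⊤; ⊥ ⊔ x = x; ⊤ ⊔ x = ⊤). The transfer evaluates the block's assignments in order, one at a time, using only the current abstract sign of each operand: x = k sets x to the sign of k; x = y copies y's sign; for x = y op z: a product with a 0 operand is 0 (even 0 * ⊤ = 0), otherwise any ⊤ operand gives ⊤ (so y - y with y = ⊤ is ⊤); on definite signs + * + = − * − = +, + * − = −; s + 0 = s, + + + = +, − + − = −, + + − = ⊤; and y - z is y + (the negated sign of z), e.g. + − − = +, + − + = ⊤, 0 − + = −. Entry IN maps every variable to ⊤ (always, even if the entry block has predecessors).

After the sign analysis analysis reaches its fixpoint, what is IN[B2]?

Answer: {a: +, b: ⊤, c: ⊤, d: ⊤, e: -, f: ⊤}

Trace:
Converged values:
  B0:   IN=(all ⊤)   OUT={a:+; rest ⊤}
  B1:   IN={a:+; rest ⊤}   OUT={a:+, e:-; rest ⊤}
  B2:   IN={a:+, e:-; rest ⊤}   OUT={a:-, e:-, f:+; rest ⊤}
  B3:   IN={a:-, e:-, f:+; rest ⊤}   OUT={a:+, c:-, e:-; rest ⊤}
  B4:   IN={a:+; rest ⊤}   OUT={a:+, c:+; rest ⊤}

Merge at B2: IN[B2] = OUT[B1] = {a: +, b: ⊤, c: ⊤, d: ⊤, e: -, f: ⊤}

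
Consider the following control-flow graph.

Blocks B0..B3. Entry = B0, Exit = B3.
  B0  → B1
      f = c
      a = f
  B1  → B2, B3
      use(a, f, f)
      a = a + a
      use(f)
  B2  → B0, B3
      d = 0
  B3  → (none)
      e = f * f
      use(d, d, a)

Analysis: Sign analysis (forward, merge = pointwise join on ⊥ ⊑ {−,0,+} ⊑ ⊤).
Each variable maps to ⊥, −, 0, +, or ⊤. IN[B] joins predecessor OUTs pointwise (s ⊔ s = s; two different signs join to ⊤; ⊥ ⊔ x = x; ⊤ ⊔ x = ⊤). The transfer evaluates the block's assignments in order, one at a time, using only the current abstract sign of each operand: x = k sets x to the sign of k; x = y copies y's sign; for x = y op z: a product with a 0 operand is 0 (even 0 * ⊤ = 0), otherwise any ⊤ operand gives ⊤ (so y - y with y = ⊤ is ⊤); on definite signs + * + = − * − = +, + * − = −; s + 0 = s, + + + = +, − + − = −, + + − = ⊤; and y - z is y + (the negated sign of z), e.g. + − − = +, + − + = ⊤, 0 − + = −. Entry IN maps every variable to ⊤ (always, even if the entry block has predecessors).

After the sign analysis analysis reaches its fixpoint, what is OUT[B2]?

Fixpoint table:
  B0:  IN=(all ⊤)  OUT=(all ⊤)
  B1:  IN=(all ⊤)  OUT=(all ⊤)
  B2:  IN=(all ⊤)  OUT={d:0; rest ⊤}
  B3:  IN=(all ⊤)  OUT=(all ⊤)

Merge at B2: IN[B2] = OUT[B1] = {a: ⊤, b: ⊤, c: ⊤, d: ⊤, e: ⊤, f: ⊤}
Applying B2's transfer function to that IN value gives OUT[B2] (row B2 above).

Answer: {a: ⊤, b: ⊤, c: ⊤, d: 0, e: ⊤, f: ⊤}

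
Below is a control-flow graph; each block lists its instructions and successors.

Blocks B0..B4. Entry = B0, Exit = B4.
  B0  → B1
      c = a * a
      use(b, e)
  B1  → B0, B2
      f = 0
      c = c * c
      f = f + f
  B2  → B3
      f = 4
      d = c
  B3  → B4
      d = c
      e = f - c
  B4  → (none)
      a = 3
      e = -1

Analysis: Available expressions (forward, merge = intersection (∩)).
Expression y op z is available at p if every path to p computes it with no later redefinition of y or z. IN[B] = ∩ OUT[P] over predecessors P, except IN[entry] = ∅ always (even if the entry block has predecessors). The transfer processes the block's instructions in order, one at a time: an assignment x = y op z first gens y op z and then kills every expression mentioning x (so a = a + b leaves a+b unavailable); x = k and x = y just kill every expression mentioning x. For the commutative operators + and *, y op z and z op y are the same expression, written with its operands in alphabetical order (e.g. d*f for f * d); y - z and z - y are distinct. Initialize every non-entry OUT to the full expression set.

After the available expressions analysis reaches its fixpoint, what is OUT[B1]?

Answer: {a*a}

Derivation:
Fixpoint table:
  B0:  IN={}  OUT={a*a}
  B1:  IN={a*a}  OUT={a*a}
  B2:  IN={a*a}  OUT={a*a}
  B3:  IN={a*a}  OUT={a*a, f-c}
  B4:  IN={a*a, f-c}  OUT={f-c}

Merge at B1: IN[B1] = OUT[B0] = {a*a}
Applying B1's transfer function to that IN value gives OUT[B1] (row B1 above).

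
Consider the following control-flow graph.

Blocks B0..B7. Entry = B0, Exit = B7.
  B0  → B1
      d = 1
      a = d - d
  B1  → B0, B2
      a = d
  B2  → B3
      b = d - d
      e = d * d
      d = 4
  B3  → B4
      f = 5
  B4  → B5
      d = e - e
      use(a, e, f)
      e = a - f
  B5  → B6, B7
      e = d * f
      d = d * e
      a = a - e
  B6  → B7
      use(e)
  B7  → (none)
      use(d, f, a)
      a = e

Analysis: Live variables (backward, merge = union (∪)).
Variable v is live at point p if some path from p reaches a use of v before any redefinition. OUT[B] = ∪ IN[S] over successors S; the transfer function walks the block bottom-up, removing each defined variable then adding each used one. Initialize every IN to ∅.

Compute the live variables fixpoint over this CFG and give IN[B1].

Answer: {d}

Derivation:
Converged values:
  B0: | IN={} | OUT={d}
  B1: | IN={d} | OUT={a, d}
  B2: | IN={a, d} | OUT={a, e}
  B3: | IN={a, e} | OUT={a, e, f}
  B4: | IN={a, e, f} | OUT={a, d, f}
  B5: | IN={a, d, f} | OUT={a, d, e, f}
  B6: | IN={a, d, e, f} | OUT={a, d, e, f}
  B7: | IN={a, d, e, f} | OUT={}

Merge at B1: OUT[B1] = IN[B0] ⊔ IN[B2] = {a, d}
Applying B1's transfer function to that OUT value gives IN[B1] (row B1 above).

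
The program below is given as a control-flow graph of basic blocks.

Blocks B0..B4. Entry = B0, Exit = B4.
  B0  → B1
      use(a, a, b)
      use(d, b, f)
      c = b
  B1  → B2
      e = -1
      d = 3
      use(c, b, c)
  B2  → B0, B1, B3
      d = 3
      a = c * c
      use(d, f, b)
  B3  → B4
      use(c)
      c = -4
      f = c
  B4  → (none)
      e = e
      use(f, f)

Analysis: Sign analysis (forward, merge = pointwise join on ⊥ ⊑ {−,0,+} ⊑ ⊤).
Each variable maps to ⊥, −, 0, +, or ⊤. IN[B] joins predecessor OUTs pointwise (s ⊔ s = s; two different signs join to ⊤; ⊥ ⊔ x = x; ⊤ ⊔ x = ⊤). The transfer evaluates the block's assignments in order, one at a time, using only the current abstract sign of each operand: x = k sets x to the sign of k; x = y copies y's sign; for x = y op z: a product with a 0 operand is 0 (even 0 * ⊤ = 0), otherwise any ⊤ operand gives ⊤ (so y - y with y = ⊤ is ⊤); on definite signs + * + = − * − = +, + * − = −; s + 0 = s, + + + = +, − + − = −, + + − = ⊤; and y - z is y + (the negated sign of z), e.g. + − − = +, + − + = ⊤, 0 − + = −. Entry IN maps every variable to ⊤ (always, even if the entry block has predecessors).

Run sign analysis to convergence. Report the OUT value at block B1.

Answer: {a: ⊤, b: ⊤, c: ⊤, d: +, e: -, f: ⊤}

Derivation:
Converged values:
  B0:  IN=(all ⊤)  OUT=(all ⊤)
  B1:  IN=(all ⊤)  OUT={d:+, e:-; rest ⊤}
  B2:  IN={d:+, e:-; rest ⊤}  OUT={d:+, e:-; rest ⊤}
  B3:  IN={d:+, e:-; rest ⊤}  OUT={c:-, d:+, e:-, f:-; rest ⊤}
  B4:  IN={c:-, d:+, e:-, f:-; rest ⊤}  OUT={c:-, d:+, e:-, f:-; rest ⊤}

Merge at B1: IN[B1] = OUT[B0] ⊔ OUT[B2] = {a: ⊤, b: ⊤, c: ⊤, d: ⊤, e: ⊤, f: ⊤}
Applying B1's transfer function to that IN value gives OUT[B1] (row B1 above).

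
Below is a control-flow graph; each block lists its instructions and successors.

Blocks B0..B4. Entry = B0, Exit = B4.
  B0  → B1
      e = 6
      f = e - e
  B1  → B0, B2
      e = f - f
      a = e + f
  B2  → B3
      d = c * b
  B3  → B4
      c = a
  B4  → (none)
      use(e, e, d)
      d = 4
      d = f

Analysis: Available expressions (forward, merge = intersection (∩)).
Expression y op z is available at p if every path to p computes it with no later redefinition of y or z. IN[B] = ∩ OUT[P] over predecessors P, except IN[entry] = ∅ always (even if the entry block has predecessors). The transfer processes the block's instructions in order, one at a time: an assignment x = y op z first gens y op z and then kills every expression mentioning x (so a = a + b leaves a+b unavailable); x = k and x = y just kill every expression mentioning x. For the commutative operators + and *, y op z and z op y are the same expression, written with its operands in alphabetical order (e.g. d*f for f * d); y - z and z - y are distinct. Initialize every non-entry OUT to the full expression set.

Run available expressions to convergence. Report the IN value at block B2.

Converged values:
  B0:   IN={}   OUT={e-e}
  B1:   IN={e-e}   OUT={e+f, f-f}
  B2:   IN={e+f, f-f}   OUT={b*c, e+f, f-f}
  B3:   IN={b*c, e+f, f-f}   OUT={e+f, f-f}
  B4:   IN={e+f, f-f}   OUT={e+f, f-f}

Merge at B2: IN[B2] = OUT[B1] = {e+f, f-f}

Answer: {e+f, f-f}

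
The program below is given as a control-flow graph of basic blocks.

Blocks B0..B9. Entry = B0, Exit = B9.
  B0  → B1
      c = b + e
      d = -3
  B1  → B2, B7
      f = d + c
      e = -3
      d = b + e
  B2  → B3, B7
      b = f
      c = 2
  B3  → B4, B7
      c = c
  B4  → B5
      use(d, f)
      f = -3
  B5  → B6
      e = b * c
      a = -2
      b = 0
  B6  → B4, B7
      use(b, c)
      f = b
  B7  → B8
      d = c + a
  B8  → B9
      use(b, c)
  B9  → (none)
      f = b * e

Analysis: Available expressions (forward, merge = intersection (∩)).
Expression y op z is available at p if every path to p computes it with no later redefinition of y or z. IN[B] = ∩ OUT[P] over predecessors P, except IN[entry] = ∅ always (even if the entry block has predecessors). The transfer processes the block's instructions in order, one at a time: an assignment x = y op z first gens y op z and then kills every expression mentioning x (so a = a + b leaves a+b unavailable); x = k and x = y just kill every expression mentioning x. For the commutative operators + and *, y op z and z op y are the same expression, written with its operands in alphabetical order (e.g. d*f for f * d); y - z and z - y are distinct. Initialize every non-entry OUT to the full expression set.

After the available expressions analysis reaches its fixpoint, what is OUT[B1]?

Per-block solution:
  B0:  IN={}  OUT={b+e}
  B1:  IN={b+e}  OUT={b+e}
  B2:  IN={b+e}  OUT={}
  B3:  IN={}  OUT={}
  B4:  IN={}  OUT={}
  B5:  IN={}  OUT={}
  B6:  IN={}  OUT={}
  B7:  IN={}  OUT={a+c}
  B8:  IN={a+c}  OUT={a+c}
  B9:  IN={a+c}  OUT={a+c, b*e}

Merge at B1: IN[B1] = OUT[B0] = {b+e}
Applying B1's transfer function to that IN value gives OUT[B1] (row B1 above).

Answer: {b+e}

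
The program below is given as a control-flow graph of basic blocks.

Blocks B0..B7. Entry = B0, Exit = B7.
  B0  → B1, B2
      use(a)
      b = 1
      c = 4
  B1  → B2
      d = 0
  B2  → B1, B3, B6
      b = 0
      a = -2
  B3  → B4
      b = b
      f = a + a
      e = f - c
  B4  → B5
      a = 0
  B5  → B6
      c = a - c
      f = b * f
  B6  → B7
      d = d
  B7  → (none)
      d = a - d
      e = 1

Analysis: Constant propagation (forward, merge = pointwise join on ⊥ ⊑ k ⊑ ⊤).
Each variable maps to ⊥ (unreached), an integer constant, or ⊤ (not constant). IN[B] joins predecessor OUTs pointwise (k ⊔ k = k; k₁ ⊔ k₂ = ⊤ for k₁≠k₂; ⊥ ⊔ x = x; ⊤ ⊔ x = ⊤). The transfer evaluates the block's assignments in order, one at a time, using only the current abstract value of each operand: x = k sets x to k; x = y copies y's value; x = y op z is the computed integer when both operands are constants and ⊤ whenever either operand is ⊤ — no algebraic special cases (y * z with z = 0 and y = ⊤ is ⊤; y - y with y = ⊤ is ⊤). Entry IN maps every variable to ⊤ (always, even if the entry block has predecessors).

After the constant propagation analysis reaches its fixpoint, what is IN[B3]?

Per-block solution:
  B0:  IN=(all ⊤)  OUT={b:1, c:4; rest ⊤}
  B1:  IN={c:4; rest ⊤}  OUT={c:4, d:0; rest ⊤}
  B2:  IN={c:4; rest ⊤}  OUT={a:-2, b:0, c:4; rest ⊤}
  B3:  IN={a:-2, b:0, c:4; rest ⊤}  OUT={a:-2, b:0, c:4, e:-8, f:-4; rest ⊤}
  B4:  IN={a:-2, b:0, c:4, e:-8, f:-4; rest ⊤}  OUT={a:0, b:0, c:4, e:-8, f:-4; rest ⊤}
  B5:  IN={a:0, b:0, c:4, e:-8, f:-4; rest ⊤}  OUT={a:0, b:0, c:-4, e:-8, f:0; rest ⊤}
  B6:  IN={b:0; rest ⊤}  OUT={b:0; rest ⊤}
  B7:  IN={b:0; rest ⊤}  OUT={b:0, e:1; rest ⊤}

Merge at B3: IN[B3] = OUT[B2] = {a: -2, b: 0, c: 4, d: ⊤, e: ⊤, f: ⊤}

Answer: {a: -2, b: 0, c: 4, d: ⊤, e: ⊤, f: ⊤}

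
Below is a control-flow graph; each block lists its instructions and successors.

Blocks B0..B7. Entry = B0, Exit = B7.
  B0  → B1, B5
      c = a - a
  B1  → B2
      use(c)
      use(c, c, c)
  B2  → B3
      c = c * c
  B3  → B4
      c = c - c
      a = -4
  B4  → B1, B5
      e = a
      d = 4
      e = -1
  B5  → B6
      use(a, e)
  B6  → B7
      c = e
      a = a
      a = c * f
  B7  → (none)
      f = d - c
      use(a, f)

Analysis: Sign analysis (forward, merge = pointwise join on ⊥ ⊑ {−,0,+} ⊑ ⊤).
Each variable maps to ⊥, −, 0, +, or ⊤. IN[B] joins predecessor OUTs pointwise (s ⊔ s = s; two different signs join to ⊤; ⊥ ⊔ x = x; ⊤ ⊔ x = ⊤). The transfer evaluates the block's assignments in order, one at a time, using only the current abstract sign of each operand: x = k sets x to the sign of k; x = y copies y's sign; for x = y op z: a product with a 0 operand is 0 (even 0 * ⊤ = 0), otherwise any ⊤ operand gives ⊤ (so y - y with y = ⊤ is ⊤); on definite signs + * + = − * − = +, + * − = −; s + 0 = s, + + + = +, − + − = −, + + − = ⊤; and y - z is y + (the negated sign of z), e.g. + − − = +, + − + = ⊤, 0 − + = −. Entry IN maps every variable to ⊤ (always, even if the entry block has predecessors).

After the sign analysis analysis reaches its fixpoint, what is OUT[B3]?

Answer: {a: -, b: ⊤, c: ⊤, d: ⊤, e: ⊤, f: ⊤}

Trace:
Fixpoint table:
  B0: | IN=(all ⊤) | OUT=(all ⊤)
  B1: | IN=(all ⊤) | OUT=(all ⊤)
  B2: | IN=(all ⊤) | OUT=(all ⊤)
  B3: | IN=(all ⊤) | OUT={a:-; rest ⊤}
  B4: | IN={a:-; rest ⊤} | OUT={a:-, d:+, e:-; rest ⊤}
  B5: | IN=(all ⊤) | OUT=(all ⊤)
  B6: | IN=(all ⊤) | OUT=(all ⊤)
  B7: | IN=(all ⊤) | OUT=(all ⊤)

Merge at B3: IN[B3] = OUT[B2] = {a: ⊤, b: ⊤, c: ⊤, d: ⊤, e: ⊤, f: ⊤}
Applying B3's transfer function to that IN value gives OUT[B3] (row B3 above).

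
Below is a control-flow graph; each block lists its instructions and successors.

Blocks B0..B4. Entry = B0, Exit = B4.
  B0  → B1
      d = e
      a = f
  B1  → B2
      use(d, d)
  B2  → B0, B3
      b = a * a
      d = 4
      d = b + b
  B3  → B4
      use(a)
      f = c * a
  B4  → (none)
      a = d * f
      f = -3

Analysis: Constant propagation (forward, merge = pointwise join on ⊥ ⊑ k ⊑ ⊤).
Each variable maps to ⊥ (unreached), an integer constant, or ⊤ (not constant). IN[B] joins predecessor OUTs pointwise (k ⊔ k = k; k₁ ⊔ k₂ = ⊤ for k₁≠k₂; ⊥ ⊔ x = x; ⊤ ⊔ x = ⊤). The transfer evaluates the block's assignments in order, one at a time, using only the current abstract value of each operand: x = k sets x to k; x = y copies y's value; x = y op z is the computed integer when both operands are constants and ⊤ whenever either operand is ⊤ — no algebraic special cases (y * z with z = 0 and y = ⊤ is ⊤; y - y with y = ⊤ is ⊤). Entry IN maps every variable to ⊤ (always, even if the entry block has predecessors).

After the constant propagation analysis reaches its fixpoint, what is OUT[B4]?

Answer: {a: ⊤, b: ⊤, c: ⊤, d: ⊤, e: ⊤, f: -3}

Derivation:
Fixpoint table:
  B0:   IN=(all ⊤)   OUT=(all ⊤)
  B1:   IN=(all ⊤)   OUT=(all ⊤)
  B2:   IN=(all ⊤)   OUT=(all ⊤)
  B3:   IN=(all ⊤)   OUT=(all ⊤)
  B4:   IN=(all ⊤)   OUT={f:-3; rest ⊤}

Merge at B4: IN[B4] = OUT[B3] = {a: ⊤, b: ⊤, c: ⊤, d: ⊤, e: ⊤, f: ⊤}
Applying B4's transfer function to that IN value gives OUT[B4] (row B4 above).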